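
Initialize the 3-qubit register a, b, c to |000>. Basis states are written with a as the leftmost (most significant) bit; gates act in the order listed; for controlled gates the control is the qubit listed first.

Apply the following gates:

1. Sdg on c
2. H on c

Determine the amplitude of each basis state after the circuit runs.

After the circuit, the state carries amplitude sqrt(2)/2 on |000>, sqrt(2)/2 on |001>, and 0 on every other basis state.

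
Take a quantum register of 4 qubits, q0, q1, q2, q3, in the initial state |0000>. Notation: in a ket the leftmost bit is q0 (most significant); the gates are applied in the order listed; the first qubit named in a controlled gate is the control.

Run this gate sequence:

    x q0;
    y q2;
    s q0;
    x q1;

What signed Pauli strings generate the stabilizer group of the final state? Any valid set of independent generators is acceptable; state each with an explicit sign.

One valid set of independent stabilizer generators is -ZIII, -IZII, -IIZI, +IIIZ (any independent generating set of the same group is equally correct).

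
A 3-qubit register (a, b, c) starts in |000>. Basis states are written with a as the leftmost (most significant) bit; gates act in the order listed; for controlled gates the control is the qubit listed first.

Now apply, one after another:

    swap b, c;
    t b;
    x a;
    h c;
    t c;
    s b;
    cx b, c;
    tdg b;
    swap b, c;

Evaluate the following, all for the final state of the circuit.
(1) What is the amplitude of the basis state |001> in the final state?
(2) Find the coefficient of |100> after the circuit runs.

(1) The amplitude on |001> is 0.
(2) |100> carries amplitude sqrt(2)/2 in the final state.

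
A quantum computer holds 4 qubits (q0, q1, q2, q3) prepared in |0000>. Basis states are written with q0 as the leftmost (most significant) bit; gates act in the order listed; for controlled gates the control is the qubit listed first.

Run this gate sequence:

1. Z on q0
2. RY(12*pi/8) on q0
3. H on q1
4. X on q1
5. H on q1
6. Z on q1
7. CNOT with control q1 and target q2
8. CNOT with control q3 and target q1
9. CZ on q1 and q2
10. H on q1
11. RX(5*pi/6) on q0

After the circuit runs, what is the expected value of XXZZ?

In the final state, XXZZ has expectation -1. Key observation: the block from step 3 through step 6 cancels to the identity and can be dropped.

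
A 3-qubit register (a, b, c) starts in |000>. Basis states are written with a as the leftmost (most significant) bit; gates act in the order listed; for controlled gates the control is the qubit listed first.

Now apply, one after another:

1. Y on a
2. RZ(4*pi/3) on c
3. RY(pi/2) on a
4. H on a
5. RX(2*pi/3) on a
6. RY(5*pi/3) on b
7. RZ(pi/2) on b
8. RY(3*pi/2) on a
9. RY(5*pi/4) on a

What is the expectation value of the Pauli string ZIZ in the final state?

The observable ZIZ averages to -sqrt(2)/4.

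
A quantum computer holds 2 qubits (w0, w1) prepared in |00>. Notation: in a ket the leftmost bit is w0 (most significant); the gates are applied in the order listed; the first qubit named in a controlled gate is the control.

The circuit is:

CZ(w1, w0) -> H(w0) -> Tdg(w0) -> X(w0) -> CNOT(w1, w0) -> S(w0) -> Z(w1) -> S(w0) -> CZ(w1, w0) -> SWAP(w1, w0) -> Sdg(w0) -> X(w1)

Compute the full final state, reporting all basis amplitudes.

The final amplitudes are -sqrt(2)/2 on |00>, -sqrt(2)*exp(3*I*pi/4)/2 on |01>, 0 on |10>, 0 on |11>.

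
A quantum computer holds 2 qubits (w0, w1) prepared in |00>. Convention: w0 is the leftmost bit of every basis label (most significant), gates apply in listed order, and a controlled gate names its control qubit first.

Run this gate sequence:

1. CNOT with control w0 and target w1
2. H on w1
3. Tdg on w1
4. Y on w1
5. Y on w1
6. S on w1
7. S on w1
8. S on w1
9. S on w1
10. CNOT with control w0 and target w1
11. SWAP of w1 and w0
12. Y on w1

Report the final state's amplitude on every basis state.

The final amplitudes are 0 on |00>, sqrt(2)*I/2 on |01>, 0 on |10>, sqrt(2)*exp(I*pi/4)/2 on |11>.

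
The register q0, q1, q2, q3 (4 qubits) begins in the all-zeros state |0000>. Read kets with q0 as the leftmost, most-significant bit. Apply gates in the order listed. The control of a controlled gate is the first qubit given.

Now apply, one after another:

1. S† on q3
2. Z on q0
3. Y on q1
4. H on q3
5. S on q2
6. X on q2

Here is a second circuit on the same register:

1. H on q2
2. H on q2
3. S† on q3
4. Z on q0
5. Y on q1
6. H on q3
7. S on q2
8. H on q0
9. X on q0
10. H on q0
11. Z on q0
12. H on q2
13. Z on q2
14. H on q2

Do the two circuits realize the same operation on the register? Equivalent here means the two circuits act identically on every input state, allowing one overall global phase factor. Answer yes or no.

Yes — the two circuits implement the same unitary up to a global phase.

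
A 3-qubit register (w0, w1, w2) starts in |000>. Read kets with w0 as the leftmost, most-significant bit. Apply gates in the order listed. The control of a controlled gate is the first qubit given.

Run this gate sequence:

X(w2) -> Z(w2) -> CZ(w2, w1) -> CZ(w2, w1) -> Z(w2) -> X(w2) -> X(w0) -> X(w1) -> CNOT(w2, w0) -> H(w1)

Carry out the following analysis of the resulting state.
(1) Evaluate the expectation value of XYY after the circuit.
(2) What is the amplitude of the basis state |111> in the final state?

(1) In the final state, XYY has expectation 0. Key observation: the block from step 1 through step 6 cancels to the identity and can be dropped.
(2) |111> carries amplitude 0 in the final state.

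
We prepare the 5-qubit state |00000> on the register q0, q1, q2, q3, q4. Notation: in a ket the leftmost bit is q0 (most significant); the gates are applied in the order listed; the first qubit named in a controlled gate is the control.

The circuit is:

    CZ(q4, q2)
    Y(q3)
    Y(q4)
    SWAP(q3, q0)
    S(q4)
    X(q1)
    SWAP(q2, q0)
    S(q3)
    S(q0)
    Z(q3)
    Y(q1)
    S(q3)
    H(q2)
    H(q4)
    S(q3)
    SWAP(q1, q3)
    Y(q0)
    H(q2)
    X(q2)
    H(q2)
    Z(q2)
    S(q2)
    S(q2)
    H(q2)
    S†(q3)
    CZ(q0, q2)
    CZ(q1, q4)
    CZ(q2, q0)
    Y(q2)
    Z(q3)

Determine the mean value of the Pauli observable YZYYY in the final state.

In the final state, YZYYY has expectation 0. Key observation: steps 18-21 multiply out to the identity, so the circuit reduces to the remaining gates.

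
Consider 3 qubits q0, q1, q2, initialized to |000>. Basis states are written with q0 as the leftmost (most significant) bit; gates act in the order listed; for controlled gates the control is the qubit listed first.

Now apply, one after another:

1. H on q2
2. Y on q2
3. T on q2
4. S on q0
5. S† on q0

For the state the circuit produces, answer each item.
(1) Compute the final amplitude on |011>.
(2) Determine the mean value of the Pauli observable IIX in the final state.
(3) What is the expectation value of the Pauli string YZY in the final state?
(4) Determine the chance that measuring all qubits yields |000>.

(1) The amplitude on |011> is 0. Key observation: the block from step 4 through step 5 cancels to the identity and can be dropped.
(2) The observable IIX averages to -sqrt(2)/2.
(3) In the final state, YZY has expectation 0.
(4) The probability of measuring |000> is 1/2.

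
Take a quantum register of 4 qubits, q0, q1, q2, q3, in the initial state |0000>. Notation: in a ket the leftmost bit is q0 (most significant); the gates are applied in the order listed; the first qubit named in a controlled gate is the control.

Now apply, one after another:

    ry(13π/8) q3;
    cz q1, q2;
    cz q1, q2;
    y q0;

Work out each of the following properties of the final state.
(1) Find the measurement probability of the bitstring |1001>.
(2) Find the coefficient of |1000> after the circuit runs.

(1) A full measurement returns |1001> with probability sin(3*pi/16)**2. Key observation: the block from step 2 through step 3 cancels to the identity and can be dropped.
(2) The amplitude on |1000> is -I*cos(3*pi/16).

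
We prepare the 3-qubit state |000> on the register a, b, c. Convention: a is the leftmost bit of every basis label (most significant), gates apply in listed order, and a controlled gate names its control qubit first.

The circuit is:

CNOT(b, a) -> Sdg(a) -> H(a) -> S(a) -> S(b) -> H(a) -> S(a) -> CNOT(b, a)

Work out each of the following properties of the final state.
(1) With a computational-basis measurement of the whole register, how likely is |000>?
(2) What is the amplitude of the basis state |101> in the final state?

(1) Outcome |000> occurs with probability 1/2.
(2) The final state's coefficient on |101> equals 0.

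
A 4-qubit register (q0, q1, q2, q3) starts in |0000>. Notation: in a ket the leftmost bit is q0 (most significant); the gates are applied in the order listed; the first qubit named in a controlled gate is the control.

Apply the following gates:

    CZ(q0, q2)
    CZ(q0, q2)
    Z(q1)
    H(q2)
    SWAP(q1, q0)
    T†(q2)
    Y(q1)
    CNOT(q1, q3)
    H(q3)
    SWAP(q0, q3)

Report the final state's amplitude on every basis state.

The final amplitudes are I/2 on |0100>, exp(I*pi/4)/2 on |0110>, -I/2 on |1100>, -exp(I*pi/4)/2 on |1110>, and 0 on every other basis state. Key observation: gates 1-2 undo each other exactly, leaving only the rest of the circuit to track.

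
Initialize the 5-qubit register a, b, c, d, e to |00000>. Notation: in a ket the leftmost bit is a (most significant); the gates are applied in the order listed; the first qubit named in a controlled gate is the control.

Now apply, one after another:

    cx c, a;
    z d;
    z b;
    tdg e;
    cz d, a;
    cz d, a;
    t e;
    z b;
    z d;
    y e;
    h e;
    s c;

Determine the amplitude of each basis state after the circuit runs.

After the circuit, the state carries amplitude sqrt(2)*I/2 on |00000>, -sqrt(2)*I/2 on |00001>, and 0 on every other basis state. Key observation: steps 2-9 multiply out to the identity, so the circuit reduces to the remaining gates.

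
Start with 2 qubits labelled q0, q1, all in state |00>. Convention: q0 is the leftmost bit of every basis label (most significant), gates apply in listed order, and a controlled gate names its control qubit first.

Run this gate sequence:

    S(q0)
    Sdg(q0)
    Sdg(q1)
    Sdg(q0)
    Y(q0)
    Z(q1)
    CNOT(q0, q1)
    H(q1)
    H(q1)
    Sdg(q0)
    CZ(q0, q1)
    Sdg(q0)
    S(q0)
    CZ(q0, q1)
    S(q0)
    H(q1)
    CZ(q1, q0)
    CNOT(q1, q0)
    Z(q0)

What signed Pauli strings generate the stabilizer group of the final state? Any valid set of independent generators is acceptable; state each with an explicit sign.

One valid set of independent stabilizer generators is -XX, -ZZ (any independent generating set of the same group is equally correct). Key observation: the block from step 9 through step 16 cancels to the identity and can be dropped.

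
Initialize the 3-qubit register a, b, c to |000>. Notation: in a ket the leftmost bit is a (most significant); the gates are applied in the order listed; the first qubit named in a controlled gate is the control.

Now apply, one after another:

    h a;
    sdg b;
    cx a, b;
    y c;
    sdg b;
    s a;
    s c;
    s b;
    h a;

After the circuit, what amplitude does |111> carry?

The final state's coefficient on |111> equals I/2.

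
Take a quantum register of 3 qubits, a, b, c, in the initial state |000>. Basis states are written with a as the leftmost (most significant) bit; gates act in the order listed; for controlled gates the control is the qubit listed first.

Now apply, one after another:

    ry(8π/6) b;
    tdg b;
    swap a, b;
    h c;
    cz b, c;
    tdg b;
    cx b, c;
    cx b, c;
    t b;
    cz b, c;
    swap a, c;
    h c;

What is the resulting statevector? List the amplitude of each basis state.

The resulting statevector has amplitude -1/4 - sqrt(3)*exp(3*I*pi/4)/4 on |000>, -1/4 + sqrt(3)*exp(3*I*pi/4)/4 on |001>, 0 on |010>, 0 on |011>, -1/4 - sqrt(3)*exp(3*I*pi/4)/4 on |100>, -1/4 + sqrt(3)*exp(3*I*pi/4)/4 on |101>, 0 on |110>, 0 on |111>. Key observation: steps 5-10 multiply out to the identity, so the circuit reduces to the remaining gates.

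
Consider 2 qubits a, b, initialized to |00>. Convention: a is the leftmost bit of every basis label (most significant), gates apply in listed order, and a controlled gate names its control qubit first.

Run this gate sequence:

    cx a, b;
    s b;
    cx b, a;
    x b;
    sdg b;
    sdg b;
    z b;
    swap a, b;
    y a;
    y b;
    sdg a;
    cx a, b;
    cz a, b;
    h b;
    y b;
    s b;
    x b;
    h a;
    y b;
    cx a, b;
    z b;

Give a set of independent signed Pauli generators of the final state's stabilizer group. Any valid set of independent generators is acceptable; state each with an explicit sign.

The final state is stabilized by the group generated by -YZ, +ZY; other independent generating sets are equally valid.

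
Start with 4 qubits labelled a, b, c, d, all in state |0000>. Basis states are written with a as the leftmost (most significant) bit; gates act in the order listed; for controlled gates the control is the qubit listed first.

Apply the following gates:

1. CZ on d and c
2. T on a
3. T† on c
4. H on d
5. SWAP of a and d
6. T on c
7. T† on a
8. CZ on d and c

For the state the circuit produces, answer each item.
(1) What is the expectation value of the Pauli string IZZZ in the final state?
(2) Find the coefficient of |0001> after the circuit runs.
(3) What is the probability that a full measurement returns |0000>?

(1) The observable IZZZ averages to 1.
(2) The amplitude on |0001> is 0.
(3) A full measurement returns |0000> with probability 1/2.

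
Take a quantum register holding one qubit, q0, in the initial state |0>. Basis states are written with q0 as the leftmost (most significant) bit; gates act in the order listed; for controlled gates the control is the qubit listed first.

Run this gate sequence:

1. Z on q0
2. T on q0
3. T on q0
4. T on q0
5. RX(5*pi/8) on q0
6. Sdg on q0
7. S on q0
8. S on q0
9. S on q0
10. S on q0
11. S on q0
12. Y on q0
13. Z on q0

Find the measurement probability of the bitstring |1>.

A full measurement returns |1> with probability cos(5*pi/16)**2. Key observation: the block from step 8 through step 11 cancels to the identity and can be dropped.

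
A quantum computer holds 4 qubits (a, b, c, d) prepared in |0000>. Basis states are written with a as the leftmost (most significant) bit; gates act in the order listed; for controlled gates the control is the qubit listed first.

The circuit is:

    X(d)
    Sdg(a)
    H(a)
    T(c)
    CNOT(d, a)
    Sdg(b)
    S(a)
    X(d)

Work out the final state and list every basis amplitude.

The resulting statevector has amplitude sqrt(2)/2 on |0000>, sqrt(2)*I/2 on |1000>, and 0 on every other basis state.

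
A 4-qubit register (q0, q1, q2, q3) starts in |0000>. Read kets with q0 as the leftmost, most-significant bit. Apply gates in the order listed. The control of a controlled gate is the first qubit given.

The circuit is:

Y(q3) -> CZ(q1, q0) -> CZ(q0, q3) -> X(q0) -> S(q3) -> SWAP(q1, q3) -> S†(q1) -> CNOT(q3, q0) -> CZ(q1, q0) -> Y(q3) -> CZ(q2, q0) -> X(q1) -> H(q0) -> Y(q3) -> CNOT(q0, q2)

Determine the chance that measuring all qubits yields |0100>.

The probability of measuring |0100> is 0.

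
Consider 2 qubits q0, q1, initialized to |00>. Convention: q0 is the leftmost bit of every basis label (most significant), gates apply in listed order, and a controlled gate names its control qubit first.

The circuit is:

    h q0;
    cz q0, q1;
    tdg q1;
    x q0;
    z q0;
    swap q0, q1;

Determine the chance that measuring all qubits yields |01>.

Outcome |01> occurs with probability 1/2.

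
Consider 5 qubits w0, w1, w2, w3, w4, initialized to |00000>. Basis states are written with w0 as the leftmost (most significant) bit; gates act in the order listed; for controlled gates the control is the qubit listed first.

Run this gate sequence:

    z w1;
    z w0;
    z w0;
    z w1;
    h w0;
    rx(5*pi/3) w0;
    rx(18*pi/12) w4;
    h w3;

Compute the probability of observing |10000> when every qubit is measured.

A full measurement returns |10000> with probability 1/8. Key observation: steps 1-4 multiply out to the identity, so the circuit reduces to the remaining gates.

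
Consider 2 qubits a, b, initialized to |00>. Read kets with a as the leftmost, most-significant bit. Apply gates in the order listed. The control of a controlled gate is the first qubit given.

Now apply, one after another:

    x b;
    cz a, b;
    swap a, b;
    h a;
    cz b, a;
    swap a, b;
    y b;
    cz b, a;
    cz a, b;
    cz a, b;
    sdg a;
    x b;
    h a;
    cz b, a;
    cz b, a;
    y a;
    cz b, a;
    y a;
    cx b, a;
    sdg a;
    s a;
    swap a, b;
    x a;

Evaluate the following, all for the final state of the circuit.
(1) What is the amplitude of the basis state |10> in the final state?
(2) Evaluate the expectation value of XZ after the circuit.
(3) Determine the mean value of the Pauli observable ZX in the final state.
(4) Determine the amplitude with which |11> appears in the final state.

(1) The amplitude on |10> is I/2.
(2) In the final state, XZ has expectation 1.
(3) The observable ZX averages to -1.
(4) The final state's coefficient on |11> equals I/2.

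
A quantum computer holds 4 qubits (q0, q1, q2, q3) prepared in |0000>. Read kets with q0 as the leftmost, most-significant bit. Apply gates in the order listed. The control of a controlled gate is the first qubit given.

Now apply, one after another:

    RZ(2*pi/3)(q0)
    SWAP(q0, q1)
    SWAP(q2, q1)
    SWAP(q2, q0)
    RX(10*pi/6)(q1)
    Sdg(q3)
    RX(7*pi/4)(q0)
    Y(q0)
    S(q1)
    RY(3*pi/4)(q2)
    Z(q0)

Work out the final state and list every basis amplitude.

The final amplitudes are (-2*sqrt(3) + sqrt(6))*exp(2*I*pi/3)/8 on |0000>, 0 on |0001>, -sqrt(6)*exp(2*I*pi/3)/8 on |0010>, 0 on |0011>, (2 - sqrt(2))*exp(2*I*pi/3)/8 on |0100>, 0 on |0101>, sqrt(2)*exp(2*I*pi/3)/8 on |0110>, 0 on |0111>, -sqrt(6)*exp(I*pi/6)/8 on |1000>, 0 on |1001>, (-2*sqrt(3) - sqrt(6))*exp(I*pi/6)/8 on |1010>, 0 on |1011>, sqrt(2)*exp(I*pi/6)/8 on |1100>, 0 on |1101>, (sqrt(2) + 2)*exp(I*pi/6)/8 on |1110>, 0 on |1111>.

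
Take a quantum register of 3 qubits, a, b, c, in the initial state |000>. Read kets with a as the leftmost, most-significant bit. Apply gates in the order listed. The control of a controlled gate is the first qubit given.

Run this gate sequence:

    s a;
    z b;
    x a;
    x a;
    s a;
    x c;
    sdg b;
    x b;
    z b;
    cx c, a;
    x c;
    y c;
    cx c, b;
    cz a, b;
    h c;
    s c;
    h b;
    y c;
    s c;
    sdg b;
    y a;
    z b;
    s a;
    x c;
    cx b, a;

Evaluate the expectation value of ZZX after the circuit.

The observable ZZX averages to 1. Key observation: the block from step 3 through step 4 cancels to the identity and can be dropped.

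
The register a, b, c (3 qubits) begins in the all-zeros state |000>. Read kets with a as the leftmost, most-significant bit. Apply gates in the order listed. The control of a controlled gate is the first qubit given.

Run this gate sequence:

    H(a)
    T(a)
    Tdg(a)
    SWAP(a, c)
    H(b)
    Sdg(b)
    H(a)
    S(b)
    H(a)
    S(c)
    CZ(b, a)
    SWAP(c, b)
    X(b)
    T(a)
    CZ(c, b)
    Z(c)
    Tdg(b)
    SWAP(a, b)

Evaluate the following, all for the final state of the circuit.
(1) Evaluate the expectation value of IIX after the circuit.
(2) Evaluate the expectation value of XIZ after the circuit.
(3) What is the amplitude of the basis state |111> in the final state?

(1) The expectation value of IIX is 0.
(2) In the final state, XIZ has expectation -sqrt(2)/2.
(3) The amplitude on |111> is 0.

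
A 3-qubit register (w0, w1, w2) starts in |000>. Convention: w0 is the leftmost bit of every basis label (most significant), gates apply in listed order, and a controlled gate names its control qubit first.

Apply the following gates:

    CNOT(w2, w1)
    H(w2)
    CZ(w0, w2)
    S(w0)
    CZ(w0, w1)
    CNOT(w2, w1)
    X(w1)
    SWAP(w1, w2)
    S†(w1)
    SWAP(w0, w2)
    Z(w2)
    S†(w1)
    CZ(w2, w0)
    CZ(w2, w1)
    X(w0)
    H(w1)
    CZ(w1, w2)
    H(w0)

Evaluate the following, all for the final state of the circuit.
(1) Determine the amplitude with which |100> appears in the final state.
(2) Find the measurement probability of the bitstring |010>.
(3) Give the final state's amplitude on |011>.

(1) The final state's coefficient on |100> equals sqrt(2)/2.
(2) Outcome |010> occurs with probability 1/2.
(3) The amplitude on |011> is 0.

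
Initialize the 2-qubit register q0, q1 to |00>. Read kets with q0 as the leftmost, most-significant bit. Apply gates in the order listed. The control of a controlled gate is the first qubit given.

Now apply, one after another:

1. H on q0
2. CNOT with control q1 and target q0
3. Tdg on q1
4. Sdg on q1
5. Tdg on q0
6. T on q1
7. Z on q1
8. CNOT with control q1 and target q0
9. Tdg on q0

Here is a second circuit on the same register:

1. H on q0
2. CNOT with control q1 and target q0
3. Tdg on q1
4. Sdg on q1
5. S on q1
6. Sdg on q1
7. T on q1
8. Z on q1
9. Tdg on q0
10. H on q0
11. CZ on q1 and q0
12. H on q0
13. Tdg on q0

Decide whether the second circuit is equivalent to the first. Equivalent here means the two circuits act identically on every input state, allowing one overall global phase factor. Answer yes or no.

Yes: on every input state the two circuits agree up to one overall phase factor.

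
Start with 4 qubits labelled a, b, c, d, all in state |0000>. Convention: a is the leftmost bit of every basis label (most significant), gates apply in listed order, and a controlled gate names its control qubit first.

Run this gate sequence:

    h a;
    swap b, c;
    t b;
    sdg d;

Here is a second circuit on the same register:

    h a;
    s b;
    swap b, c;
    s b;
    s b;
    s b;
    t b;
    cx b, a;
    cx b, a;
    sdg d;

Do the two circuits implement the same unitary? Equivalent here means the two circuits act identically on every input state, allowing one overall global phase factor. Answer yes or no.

No — the two circuits implement different unitaries, even allowing a global phase.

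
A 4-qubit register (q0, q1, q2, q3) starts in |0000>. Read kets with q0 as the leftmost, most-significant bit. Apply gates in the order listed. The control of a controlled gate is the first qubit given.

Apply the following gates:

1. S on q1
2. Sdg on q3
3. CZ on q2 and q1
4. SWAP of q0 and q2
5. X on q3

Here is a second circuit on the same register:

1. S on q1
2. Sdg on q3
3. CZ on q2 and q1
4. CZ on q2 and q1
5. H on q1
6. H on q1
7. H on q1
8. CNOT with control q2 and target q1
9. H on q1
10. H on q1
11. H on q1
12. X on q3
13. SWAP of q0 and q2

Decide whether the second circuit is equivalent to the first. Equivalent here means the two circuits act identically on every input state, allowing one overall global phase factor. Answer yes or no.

Yes — the two circuits implement the same unitary up to a global phase.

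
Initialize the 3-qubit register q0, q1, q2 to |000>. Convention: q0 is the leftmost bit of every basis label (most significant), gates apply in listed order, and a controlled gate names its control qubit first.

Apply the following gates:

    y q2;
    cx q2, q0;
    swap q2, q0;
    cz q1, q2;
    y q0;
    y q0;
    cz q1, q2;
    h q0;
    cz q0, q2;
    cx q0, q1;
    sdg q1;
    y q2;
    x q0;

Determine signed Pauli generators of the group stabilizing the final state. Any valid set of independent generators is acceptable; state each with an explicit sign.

The final state is stabilized by the group generated by -XYI, -ZZI, +IIZ; other independent generating sets are equally valid. Key observation: the block from step 4 through step 7 cancels to the identity and can be dropped.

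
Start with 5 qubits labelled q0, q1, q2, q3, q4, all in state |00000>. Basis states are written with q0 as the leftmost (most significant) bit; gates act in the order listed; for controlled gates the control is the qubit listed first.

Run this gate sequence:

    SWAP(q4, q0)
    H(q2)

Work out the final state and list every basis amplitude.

After the circuit, the state carries amplitude sqrt(2)/2 on |00000>, sqrt(2)/2 on |00100>, and 0 on every other basis state.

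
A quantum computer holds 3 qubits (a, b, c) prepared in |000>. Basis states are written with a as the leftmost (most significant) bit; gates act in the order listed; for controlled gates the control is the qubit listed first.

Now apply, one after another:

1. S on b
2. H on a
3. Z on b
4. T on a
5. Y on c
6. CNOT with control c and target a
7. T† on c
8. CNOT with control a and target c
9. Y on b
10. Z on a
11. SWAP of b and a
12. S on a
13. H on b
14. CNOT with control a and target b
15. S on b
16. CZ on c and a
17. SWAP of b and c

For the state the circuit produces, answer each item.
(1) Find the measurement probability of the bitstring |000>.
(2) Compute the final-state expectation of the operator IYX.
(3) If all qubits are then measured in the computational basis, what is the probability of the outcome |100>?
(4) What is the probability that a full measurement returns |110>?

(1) Outcome |000> occurs with probability 0.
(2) The observable IYX averages to -sqrt(2)/2.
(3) The probability of measuring |100> is 1/4.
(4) Outcome |110> occurs with probability 1/4.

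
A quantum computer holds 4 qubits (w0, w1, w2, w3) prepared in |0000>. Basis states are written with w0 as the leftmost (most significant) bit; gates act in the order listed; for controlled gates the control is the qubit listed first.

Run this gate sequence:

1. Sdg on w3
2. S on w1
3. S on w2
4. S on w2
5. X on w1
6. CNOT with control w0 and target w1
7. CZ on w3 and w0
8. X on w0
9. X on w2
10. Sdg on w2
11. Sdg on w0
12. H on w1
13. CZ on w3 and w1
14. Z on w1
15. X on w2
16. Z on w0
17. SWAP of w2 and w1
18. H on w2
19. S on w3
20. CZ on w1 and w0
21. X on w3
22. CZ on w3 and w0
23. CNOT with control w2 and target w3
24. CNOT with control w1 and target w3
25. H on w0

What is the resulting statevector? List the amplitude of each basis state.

The final amplitudes are -sqrt(2)/2 on |0001>, sqrt(2)/2 on |1001>, and 0 on every other basis state.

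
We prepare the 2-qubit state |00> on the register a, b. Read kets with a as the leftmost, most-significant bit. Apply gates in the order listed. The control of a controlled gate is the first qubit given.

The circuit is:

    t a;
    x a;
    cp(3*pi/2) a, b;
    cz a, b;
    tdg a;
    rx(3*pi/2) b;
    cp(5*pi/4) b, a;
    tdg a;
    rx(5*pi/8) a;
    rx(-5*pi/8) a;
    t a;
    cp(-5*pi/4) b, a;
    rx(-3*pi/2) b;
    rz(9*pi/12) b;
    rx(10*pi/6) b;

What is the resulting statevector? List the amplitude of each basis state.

The resulting statevector has amplitude 0 on |00>, 0 on |01>, I*exp(5*I*pi/8)*sin(5*pi/16)**2/4 + I*exp(5*I*pi/8)*cos(5*pi/16)**2/4 - exp(-7*I*pi/8)*cos(5*pi/16)**2/4 - exp(-7*I*pi/8)*sin(5*pi/16)**2/4 + sqrt(3)*exp(3*I*pi/8)*cos(5*pi/16)**2/4 + sqrt(3)*I*exp(-I*pi/8)*cos(5*pi/16)**2/4 + sqrt(3)*exp(3*I*pi/8)*sin(5*pi/16)**2/4 + sqrt(3)*I*exp(-I*pi/8)*sin(5*pi/16)**2/4 on |10>, sqrt(3)*I*exp(-7*I*pi/8)*sin(5*pi/16)**2/4 + sqrt(3)*I*exp(-7*I*pi/8)*cos(5*pi/16)**2/4 - exp(-I*pi/8)*cos(5*pi/16)**2/4 + I*exp(3*I*pi/8)*cos(5*pi/16)**2/4 - exp(-I*pi/8)*sin(5*pi/16)**2/4 + I*exp(3*I*pi/8)*sin(5*pi/16)**2/4 + sqrt(3)*exp(5*I*pi/8)*cos(5*pi/16)**2/4 + sqrt(3)*exp(5*I*pi/8)*sin(5*pi/16)**2/4 on |11>. Key observation: steps 6-13 multiply out to the identity, so the circuit reduces to the remaining gates.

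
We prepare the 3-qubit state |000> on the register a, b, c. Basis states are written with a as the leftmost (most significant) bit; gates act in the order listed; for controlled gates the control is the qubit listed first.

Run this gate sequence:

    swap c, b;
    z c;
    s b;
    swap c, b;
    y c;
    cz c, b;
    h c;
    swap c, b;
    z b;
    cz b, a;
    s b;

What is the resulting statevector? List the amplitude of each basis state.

The final amplitudes are sqrt(2)*I/2 on |000>, -sqrt(2)/2 on |010>, and 0 on every other basis state.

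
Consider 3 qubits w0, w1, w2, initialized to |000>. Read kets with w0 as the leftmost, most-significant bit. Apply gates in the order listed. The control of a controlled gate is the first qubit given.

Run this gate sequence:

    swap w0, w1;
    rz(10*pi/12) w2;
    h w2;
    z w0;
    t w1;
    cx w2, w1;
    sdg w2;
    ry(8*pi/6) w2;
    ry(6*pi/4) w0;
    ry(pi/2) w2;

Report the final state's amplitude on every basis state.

The final amplitudes are (-sqrt(6) - sqrt(2))*exp(7*I*pi/12)/8 on |000>, (-sqrt(2) + sqrt(6))*exp(7*I*pi/12)/8 on |001>, (-sqrt(6) + sqrt(2))*exp(I*pi/12)/8 on |010>, (-sqrt(6) - sqrt(2))*exp(I*pi/12)/8 on |011>, (sqrt(2) + sqrt(6))*exp(7*I*pi/12)/8 on |100>, (-sqrt(6) + sqrt(2))*exp(7*I*pi/12)/8 on |101>, (-sqrt(2) + sqrt(6))*exp(I*pi/12)/8 on |110>, (sqrt(2) + sqrt(6))*exp(I*pi/12)/8 on |111>.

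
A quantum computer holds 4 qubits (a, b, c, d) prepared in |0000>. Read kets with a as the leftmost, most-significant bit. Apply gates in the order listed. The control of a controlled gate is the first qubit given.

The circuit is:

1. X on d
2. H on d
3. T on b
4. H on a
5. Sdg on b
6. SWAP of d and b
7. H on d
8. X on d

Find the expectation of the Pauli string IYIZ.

The expectation value of IYIZ is 0.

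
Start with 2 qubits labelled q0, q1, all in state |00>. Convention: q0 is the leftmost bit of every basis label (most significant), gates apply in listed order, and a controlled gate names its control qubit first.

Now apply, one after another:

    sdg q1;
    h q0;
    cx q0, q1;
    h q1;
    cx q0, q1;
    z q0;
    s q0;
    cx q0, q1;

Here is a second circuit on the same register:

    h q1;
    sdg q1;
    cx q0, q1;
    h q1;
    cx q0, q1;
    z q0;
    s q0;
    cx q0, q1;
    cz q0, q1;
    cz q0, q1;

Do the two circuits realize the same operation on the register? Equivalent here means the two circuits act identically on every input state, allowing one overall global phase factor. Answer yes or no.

No — the two circuits implement different unitaries, even allowing a global phase.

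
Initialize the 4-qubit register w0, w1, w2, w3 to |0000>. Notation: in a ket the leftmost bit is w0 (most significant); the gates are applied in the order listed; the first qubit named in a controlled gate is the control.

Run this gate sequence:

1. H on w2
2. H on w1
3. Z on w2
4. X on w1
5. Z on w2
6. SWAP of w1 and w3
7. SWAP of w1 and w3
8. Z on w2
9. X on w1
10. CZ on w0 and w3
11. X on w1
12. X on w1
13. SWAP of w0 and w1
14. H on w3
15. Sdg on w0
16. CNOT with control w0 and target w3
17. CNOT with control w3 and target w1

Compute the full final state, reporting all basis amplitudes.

After the circuit, the state carries amplitude sqrt(2)/4 on |0000>, 0 on |0001>, -sqrt(2)/4 on |0010>, 0 on |0011>, 0 on |0100>, sqrt(2)/4 on |0101>, 0 on |0110>, -sqrt(2)/4 on |0111>, -sqrt(2)*I/4 on |1000>, 0 on |1001>, sqrt(2)*I/4 on |1010>, 0 on |1011>, 0 on |1100>, -sqrt(2)*I/4 on |1101>, 0 on |1110>, sqrt(2)*I/4 on |1111>. Key observation: the block from step 4 through step 9 cancels to the identity and can be dropped.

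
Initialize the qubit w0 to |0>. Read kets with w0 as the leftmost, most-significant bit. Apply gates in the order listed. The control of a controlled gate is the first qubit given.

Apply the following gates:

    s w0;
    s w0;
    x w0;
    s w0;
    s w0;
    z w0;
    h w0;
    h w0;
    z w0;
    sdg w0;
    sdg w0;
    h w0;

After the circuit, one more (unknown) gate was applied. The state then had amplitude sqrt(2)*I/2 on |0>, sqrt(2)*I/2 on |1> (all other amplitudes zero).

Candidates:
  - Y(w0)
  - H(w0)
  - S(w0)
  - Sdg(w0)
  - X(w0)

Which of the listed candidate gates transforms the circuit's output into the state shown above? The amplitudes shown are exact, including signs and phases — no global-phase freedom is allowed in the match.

The unique candidate consistent with the amplitudes is Y(w0). Key observation: steps 4-11 multiply out to the identity, so the circuit reduces to the remaining gates.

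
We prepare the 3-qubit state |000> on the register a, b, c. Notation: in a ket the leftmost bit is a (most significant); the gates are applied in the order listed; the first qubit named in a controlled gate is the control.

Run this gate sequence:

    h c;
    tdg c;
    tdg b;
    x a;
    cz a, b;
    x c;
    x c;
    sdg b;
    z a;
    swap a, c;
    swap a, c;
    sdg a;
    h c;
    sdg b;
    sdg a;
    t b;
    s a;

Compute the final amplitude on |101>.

The final state's coefficient on |101> equals -exp(I*pi/4)/2 + I/2.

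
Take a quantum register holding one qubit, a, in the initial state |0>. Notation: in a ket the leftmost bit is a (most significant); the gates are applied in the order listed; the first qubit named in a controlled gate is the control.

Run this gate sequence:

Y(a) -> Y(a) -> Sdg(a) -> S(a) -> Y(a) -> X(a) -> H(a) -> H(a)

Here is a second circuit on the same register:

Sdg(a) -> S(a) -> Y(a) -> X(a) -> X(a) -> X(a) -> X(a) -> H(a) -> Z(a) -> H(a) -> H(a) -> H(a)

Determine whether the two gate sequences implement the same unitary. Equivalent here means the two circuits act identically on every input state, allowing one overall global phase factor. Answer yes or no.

Yes, they are equivalent — the unitaries differ by at most a global phase.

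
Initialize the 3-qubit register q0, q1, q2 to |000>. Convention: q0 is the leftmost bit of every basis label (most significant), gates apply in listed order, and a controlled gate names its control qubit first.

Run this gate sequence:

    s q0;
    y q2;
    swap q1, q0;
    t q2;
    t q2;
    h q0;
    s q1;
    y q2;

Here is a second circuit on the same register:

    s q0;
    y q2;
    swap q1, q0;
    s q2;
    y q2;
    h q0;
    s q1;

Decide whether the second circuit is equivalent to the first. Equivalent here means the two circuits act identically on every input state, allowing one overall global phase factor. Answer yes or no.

Yes — the two circuits implement the same unitary up to a global phase.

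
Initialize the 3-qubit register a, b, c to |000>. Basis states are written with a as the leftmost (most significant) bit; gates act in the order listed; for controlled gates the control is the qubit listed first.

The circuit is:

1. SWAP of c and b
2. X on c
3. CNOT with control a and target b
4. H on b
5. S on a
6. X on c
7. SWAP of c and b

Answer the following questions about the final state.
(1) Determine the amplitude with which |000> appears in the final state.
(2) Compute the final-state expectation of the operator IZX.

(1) The amplitude on |000> is sqrt(2)/2.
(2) The expectation value of IZX is 1.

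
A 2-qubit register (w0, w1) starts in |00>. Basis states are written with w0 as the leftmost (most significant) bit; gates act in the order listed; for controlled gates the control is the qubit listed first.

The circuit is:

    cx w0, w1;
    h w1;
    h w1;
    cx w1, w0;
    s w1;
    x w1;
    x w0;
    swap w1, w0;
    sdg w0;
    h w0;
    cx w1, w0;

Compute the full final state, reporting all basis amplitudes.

The final amplitudes are 0 on |00>, sqrt(2)*I/2 on |01>, 0 on |10>, -sqrt(2)*I/2 on |11>.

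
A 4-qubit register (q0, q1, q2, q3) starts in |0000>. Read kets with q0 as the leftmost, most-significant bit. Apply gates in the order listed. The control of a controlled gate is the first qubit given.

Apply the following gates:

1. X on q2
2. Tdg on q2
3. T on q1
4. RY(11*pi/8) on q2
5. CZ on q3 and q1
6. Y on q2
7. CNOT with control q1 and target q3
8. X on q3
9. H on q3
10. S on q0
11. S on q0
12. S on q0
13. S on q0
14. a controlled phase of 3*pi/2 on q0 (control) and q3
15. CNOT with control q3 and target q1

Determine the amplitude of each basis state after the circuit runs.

After the circuit, the state carries amplitude sqrt(2)*exp(I*pi/4)*cos(5*pi/16)/2 on |0000>, -sqrt(2)*exp(I*pi/4)*sin(5*pi/16)/2 on |0010>, -sqrt(2)*exp(I*pi/4)*cos(5*pi/16)/2 on |0101>, sqrt(2)*exp(I*pi/4)*sin(5*pi/16)/2 on |0111>, and 0 on every other basis state.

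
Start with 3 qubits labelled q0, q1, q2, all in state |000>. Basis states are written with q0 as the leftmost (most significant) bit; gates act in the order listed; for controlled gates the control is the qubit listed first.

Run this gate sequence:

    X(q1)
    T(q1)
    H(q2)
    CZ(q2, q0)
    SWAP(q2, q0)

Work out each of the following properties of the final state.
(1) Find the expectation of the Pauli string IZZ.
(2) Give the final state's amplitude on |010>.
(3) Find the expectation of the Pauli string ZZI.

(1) The expectation value of IZZ is -1.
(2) The final state's coefficient on |010> equals sqrt(2)*exp(I*pi/4)/2.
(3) The expectation value of ZZI is 0.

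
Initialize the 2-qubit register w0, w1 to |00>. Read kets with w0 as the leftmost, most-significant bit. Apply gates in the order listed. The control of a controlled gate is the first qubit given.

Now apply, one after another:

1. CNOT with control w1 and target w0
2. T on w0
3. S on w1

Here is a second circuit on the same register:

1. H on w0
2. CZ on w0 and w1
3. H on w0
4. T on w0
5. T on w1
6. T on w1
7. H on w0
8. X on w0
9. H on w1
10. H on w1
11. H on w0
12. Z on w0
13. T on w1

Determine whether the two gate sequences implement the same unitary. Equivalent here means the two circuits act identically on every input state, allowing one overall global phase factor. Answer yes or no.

No — the two circuits implement different unitaries, even allowing a global phase.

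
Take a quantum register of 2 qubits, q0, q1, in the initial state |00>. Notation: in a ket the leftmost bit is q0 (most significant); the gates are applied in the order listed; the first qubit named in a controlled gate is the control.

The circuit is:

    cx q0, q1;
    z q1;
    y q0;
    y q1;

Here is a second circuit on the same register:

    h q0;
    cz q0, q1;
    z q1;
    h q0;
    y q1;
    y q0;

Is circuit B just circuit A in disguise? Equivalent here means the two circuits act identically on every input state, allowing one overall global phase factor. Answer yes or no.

No — the two circuits implement different unitaries, even allowing a global phase.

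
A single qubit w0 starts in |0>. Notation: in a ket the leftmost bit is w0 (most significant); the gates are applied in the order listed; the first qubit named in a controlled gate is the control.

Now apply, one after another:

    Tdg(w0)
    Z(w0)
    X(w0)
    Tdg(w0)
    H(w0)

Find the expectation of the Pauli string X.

In the final state, X has expectation -1.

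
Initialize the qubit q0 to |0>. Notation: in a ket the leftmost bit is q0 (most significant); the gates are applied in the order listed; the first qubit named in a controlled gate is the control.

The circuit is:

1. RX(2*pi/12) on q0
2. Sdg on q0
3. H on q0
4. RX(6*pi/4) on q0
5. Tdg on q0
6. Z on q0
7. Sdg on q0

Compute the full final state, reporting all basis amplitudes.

The final amplitudes are -sqrt(2)/4 - sqrt(6)*I/4 on |0>, (-sqrt(2) + sqrt(6)*I)*exp(3*I*pi/4)/4 on |1>.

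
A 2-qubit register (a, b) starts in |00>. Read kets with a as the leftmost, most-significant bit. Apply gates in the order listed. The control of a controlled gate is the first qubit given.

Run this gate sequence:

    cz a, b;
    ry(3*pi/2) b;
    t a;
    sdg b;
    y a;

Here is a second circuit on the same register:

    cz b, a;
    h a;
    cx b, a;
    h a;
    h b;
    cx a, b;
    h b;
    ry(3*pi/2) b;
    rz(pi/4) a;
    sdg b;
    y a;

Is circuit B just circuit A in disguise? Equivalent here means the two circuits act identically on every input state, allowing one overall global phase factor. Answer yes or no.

Yes: on every input state the two circuits agree up to one overall phase factor.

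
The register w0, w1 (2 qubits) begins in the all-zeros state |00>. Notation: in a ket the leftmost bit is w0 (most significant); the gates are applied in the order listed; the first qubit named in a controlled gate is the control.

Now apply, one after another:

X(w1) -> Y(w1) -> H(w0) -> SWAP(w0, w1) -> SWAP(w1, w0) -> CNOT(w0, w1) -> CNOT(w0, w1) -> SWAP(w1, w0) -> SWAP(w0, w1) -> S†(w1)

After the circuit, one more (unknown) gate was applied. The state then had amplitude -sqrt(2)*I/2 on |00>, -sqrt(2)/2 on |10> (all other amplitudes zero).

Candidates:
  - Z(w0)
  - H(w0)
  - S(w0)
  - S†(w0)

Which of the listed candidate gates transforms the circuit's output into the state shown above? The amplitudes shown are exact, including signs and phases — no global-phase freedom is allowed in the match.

It was S†(w0) that produced the state shown. Key observation: gates 4-9 undo each other exactly, leaving only the rest of the circuit to track.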